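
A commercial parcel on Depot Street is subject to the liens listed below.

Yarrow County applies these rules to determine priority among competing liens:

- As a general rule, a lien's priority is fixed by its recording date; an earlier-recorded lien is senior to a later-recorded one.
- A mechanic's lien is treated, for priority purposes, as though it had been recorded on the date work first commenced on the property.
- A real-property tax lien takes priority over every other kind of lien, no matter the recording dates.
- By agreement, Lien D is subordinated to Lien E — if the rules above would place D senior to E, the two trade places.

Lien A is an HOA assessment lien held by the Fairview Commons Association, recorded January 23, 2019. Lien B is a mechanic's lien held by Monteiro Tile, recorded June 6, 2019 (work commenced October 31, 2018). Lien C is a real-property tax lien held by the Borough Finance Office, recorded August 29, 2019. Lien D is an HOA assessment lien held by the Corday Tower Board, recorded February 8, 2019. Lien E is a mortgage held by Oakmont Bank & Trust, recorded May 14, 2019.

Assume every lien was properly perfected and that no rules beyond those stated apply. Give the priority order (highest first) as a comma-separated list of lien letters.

C, B, A, E, D

First, effective dates: B's effective date is October 31, 2018, when work began.
As a real-property tax lien, C is senior to every other lien.
The other liens, earliest effective date first: B (October 31, 2018), A (January 23, 2019), D (February 8, 2019), E (May 14, 2019).
Because D would otherwise rank above E, the subordination swaps them.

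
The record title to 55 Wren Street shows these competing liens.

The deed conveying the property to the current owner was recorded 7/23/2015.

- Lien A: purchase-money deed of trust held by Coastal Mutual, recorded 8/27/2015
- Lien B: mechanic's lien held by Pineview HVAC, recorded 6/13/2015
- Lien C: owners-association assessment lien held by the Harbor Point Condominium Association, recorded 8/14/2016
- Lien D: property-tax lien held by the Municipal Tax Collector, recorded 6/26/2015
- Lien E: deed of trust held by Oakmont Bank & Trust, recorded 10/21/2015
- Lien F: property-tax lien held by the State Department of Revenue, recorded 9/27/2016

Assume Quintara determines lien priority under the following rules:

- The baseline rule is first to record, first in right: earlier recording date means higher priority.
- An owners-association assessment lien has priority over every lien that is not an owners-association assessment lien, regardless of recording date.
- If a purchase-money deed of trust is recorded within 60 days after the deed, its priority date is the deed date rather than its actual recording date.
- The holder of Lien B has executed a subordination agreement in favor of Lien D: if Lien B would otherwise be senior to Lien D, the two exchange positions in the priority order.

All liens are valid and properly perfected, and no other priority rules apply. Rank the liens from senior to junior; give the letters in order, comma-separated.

C, D, B, A, E, F

Effective dates after the stated exceptions: A's effective date is the deed date, 7/23/2015.
C is an owners-association assessment lien and takes priority over every other lien.
Ordering the rest by effective date: B (6/13/2015), D (6/26/2015), A (7/23/2015), E (10/21/2015), F (9/27/2016).
Because B would otherwise rank above D, the subordination swaps them.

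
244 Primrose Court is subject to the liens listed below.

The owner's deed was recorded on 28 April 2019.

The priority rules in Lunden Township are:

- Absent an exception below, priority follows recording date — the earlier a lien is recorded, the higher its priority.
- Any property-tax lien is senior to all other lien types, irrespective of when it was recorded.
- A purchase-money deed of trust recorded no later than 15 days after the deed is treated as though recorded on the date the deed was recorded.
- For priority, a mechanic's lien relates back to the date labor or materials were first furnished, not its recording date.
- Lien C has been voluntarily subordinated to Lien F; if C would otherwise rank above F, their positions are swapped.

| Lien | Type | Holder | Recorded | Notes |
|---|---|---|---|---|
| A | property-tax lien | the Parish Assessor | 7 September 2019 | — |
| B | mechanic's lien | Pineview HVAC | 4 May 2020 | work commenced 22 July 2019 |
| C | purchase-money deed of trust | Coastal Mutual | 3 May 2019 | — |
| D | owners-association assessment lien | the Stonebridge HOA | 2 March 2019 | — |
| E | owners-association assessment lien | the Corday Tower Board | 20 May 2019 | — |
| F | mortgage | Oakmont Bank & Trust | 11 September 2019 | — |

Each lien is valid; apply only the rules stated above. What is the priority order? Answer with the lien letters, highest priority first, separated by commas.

A, D, F, E, B, C

First, effective dates: B relates back to 22 July 2019 (work commenced); C relates back to the deed date 28 April 2019.
A is a property-tax lien, so it outranks all other liens regardless of date.
Among the remaining liens, by effective date: D (2 March 2019), C (28 April 2019), E (20 May 2019), B (22 July 2019), F (11 September 2019).
C is senior to F before the subordination, so the two trade places.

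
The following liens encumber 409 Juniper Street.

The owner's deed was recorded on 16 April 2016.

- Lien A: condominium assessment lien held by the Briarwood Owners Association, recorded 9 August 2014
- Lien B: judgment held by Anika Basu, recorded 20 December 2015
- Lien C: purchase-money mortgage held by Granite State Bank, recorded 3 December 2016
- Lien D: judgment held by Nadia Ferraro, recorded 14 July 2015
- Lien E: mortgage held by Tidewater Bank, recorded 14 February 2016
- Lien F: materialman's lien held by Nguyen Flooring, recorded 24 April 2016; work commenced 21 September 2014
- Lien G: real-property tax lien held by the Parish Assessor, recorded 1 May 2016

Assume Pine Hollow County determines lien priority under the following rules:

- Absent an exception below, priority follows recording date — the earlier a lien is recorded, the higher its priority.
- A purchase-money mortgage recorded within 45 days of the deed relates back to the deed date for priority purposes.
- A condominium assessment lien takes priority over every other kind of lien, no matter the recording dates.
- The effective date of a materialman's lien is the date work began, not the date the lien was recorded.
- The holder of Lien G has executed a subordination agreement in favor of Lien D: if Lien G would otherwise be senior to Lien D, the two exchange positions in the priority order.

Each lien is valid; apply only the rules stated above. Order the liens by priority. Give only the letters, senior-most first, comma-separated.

Effective dates after the stated exceptions: C was recorded 231 days after the deed — beyond 45 days — so no relation-back applies; F is treated as recorded 21 September 2014, the work-commencement date.
A is a condominium assessment lien and takes priority over every other lien.
Remaining liens by effective date: F (21 September 2014), D (14 July 2015), B (20 December 2015), E (14 February 2016), G (1 May 2016), C (3 December 2016).
G is already junior to D, so the subordination agreement changes nothing.

A, F, D, B, E, G, C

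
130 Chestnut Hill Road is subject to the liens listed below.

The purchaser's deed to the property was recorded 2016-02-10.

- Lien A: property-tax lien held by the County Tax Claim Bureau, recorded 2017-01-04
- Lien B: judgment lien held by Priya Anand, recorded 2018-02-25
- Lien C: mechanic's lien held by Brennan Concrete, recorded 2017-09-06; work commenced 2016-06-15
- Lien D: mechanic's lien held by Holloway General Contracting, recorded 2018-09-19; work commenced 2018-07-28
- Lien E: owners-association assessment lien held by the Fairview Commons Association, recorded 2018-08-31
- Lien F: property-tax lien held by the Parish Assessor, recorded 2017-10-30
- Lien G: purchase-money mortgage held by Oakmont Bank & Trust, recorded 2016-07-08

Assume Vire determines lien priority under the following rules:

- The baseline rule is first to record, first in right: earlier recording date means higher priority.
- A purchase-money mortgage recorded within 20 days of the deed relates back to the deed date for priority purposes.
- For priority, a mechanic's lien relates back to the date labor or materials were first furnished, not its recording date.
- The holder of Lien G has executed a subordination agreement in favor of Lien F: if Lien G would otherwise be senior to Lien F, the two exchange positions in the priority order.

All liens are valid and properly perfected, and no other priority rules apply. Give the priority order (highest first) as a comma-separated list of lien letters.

Adjusting effective dates: C is treated as recorded 2016-06-15, the work-commencement date; D is treated as recorded 2018-07-28, the work-commencement date; G was recorded 149 days after the deed — beyond 20 days — so no relation-back applies.
By effective date: C (2016-06-15), G (2016-07-08), A (2017-01-04), F (2017-10-30), B (2018-02-25), D (2018-07-28), E (2018-08-31).
Because G would otherwise rank above F, the subordination swaps them.

C, F, A, G, B, D, E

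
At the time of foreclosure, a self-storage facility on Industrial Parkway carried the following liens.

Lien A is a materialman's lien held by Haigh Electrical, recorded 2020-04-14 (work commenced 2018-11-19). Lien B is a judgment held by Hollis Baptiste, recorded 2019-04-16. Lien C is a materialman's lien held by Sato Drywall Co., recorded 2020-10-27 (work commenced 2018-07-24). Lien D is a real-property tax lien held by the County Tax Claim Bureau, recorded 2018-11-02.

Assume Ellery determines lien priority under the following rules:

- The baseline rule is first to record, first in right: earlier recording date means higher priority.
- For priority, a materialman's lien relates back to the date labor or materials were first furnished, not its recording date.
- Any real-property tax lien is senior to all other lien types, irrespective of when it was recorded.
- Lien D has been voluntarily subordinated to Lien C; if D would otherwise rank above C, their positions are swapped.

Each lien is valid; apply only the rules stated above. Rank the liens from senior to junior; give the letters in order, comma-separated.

Effective dates after the stated exceptions: A is treated as recorded 2018-11-19, the work-commencement date; C's effective date is 2018-07-24, when work began.
As a real-property tax lien, D is senior to every other lien.
Remaining liens by effective date: C (2018-07-24), A (2018-11-19), B (2019-04-16).
Because D would otherwise rank above C, the subordination swaps them.

C, D, A, B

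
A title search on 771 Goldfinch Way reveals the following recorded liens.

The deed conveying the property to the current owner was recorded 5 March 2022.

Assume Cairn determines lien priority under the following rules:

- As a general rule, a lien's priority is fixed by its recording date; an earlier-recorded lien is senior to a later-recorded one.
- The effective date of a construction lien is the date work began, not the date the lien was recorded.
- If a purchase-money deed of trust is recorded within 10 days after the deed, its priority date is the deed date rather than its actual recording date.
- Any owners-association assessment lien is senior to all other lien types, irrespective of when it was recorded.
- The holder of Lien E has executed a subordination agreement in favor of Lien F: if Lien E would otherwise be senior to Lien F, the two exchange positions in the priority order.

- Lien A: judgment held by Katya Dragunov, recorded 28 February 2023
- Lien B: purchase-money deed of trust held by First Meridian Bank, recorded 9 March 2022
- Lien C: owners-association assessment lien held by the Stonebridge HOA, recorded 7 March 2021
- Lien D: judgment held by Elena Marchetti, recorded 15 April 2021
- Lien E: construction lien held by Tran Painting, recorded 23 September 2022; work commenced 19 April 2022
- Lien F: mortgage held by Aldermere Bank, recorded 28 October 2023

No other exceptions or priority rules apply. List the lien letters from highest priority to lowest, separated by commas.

First, effective dates: B's effective date is the deed date, 5 March 2022; E's effective date is 19 April 2022, when work began.
As an owners-association assessment lien, C is senior to every other lien.
Ordering the rest by effective date: D (15 April 2021), B (5 March 2022), E (19 April 2022), A (28 February 2023), F (28 October 2023).
E would otherwise be senior to F, so under the subordination agreement E and F exchange positions.

C, D, B, F, A, E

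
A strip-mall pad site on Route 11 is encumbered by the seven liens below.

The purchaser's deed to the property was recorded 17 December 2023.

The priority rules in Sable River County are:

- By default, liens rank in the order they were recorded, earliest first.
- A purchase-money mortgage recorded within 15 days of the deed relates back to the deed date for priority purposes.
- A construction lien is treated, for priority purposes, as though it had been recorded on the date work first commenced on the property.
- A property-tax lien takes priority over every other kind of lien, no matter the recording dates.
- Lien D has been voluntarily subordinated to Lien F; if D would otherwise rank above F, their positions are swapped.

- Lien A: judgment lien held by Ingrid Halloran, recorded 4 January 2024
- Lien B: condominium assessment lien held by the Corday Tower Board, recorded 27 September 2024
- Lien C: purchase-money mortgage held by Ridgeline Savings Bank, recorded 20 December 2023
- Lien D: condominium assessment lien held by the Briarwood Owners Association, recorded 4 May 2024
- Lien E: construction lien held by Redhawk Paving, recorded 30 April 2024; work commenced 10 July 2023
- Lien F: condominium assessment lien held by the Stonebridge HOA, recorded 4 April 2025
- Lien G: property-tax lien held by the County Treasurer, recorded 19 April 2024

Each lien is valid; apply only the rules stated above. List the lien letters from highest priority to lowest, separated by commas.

First, effective dates: C was recorded within the 15-day window, so its effective date is the deed date 17 December 2023; E's effective date is 10 July 2023, when work began.
As a property-tax lien, G is senior to every other lien.
Among the remaining liens, by effective date: E (10 July 2023), C (17 December 2023), A (4 January 2024), D (4 May 2024), B (27 September 2024), F (4 April 2025).
D is senior to F before the subordination, so the two trade places.

G, E, C, A, F, B, D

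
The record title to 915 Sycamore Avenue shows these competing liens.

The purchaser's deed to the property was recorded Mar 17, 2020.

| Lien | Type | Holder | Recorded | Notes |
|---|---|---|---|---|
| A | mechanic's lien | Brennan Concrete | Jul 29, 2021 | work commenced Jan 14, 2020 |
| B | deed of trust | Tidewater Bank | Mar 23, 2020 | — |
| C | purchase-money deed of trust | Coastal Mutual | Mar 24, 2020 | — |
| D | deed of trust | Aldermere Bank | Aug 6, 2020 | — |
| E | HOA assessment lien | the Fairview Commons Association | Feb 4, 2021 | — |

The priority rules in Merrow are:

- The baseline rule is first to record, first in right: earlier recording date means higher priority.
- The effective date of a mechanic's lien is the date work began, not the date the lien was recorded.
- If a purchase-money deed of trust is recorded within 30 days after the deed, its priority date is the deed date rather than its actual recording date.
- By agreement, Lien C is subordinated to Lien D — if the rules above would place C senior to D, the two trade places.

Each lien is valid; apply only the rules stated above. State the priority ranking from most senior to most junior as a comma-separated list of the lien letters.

A, D, B, C, E

First, effective dates: A's effective date is Jan 14, 2020, when work began; C was recorded within the 30-day window, so its effective date is the deed date Mar 17, 2020.
Sorted by effective date: A (Jan 14, 2020), C (Mar 17, 2020), B (Mar 23, 2020), D (Aug 6, 2020), E (Feb 4, 2021).
Because C would otherwise rank above D, the subordination swaps them.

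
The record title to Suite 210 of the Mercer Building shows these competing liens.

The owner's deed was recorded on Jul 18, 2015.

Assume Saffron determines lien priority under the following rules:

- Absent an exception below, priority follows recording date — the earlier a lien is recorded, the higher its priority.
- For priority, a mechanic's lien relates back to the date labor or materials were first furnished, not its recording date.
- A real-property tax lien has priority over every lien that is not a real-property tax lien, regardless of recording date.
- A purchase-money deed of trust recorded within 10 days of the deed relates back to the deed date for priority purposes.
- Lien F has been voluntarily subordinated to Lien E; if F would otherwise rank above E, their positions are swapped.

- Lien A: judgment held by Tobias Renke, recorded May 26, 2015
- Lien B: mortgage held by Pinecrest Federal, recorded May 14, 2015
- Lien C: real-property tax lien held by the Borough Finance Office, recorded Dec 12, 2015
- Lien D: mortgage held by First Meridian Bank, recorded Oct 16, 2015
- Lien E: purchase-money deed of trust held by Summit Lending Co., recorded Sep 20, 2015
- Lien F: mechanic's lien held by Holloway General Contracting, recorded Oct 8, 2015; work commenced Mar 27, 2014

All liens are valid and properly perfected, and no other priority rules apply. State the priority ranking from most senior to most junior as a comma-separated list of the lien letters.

C, E, B, A, F, D

Adjusting effective dates: E was recorded 64 days after the deed, outside the 10-day window, so it keeps its recording date; F's effective date is Mar 27, 2014, when work began.
As a real-property tax lien, C is senior to every other lien.
Among the remaining liens, by effective date: F (Mar 27, 2014), B (May 14, 2015), A (May 26, 2015), E (Sep 20, 2015), D (Oct 16, 2015).
F is senior to E before the subordination, so the two trade places.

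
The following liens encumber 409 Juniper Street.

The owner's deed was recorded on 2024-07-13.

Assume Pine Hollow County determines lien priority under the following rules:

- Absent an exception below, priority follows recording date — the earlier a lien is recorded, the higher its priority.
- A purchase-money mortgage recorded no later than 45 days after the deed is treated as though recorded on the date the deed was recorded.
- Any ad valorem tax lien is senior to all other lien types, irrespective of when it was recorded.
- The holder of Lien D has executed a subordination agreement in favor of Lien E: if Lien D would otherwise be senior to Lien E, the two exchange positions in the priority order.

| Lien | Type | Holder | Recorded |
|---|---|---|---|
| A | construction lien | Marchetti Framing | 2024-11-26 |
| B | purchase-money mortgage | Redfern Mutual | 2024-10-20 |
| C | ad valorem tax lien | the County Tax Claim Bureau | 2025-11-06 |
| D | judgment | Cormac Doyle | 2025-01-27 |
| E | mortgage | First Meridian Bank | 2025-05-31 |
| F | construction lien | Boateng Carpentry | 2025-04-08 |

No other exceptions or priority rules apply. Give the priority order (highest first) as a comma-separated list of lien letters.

Adjusting effective dates: B was recorded 99 days after the deed — beyond 45 days — so no relation-back applies.
C is an ad valorem tax lien and takes priority over every other lien.
Among the remaining liens, by effective date: B (2024-10-20), A (2024-11-26), D (2025-01-27), F (2025-04-08), E (2025-05-31).
Because D would otherwise rank above E, the subordination swaps them.

C, B, A, E, F, D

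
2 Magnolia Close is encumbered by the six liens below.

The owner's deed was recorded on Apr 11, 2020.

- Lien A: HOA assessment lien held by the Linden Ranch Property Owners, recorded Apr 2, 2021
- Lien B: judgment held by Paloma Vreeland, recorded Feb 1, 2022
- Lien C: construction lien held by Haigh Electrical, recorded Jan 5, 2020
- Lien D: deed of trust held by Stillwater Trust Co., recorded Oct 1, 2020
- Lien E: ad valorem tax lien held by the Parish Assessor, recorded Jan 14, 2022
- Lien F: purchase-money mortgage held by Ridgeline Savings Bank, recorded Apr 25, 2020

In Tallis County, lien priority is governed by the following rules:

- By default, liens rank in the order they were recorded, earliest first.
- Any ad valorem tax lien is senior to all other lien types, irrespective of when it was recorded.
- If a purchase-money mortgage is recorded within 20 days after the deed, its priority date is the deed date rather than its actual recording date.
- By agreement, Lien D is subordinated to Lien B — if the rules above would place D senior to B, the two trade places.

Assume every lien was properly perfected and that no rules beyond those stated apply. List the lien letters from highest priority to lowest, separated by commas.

E, C, F, B, A, D

Effective dates after the stated exceptions: F's effective date is the deed date, Apr 11, 2020.
As an ad valorem tax lien, E is senior to every other lien.
Among the remaining liens, by effective date: C (Jan 5, 2020), F (Apr 11, 2020), D (Oct 1, 2020), A (Apr 2, 2021), B (Feb 1, 2022).
Because D would otherwise rank above B, the subordination swaps them.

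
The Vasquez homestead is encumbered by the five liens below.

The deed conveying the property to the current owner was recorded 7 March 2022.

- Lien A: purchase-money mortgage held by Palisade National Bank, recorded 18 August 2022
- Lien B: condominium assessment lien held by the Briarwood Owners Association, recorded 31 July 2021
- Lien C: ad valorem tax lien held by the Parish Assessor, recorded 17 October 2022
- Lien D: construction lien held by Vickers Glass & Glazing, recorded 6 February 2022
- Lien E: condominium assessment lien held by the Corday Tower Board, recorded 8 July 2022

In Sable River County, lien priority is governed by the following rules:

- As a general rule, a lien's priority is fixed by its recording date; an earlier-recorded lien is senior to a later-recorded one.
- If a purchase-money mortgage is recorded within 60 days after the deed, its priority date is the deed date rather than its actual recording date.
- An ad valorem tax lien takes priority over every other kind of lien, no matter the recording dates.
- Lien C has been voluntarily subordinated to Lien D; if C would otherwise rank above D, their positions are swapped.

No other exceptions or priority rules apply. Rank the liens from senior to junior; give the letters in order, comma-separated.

D, B, C, E, A

First, effective dates: A missed the 60-day window (164 days after the deed), so its recording date stands.
C is an ad valorem tax lien and takes priority over every other lien.
Among the remaining liens, by effective date: B (31 July 2021), D (6 February 2022), E (8 July 2022), A (18 August 2022).
C is senior to D before the subordination, so the two trade places.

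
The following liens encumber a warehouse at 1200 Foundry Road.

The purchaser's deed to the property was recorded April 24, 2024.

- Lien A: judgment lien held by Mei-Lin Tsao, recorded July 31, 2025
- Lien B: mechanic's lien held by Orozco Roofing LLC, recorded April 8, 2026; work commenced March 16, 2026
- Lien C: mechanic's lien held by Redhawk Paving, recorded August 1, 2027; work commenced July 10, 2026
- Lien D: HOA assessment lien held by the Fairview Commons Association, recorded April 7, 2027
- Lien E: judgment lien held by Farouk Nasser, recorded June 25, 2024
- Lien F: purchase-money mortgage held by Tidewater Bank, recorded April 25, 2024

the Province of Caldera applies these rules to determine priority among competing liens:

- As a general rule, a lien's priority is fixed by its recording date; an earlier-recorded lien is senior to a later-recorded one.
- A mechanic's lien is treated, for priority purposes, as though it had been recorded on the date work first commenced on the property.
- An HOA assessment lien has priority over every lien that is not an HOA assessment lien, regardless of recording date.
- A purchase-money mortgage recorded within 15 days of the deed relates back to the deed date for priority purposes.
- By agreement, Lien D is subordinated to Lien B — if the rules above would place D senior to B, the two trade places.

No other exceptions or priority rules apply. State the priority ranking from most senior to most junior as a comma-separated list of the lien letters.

B, F, E, A, D, C

Adjusting effective dates: B is treated as recorded March 16, 2026, the work-commencement date; C's effective date is July 10, 2026, when work began; F was recorded within the 15-day window, so its effective date is the deed date April 24, 2024.
D is an HOA assessment lien and takes priority over every other lien.
The other liens, earliest effective date first: F (April 24, 2024), E (June 25, 2024), A (July 31, 2025), B (March 16, 2026), C (July 10, 2026).
D would otherwise be senior to B, so under the subordination agreement D and B exchange positions.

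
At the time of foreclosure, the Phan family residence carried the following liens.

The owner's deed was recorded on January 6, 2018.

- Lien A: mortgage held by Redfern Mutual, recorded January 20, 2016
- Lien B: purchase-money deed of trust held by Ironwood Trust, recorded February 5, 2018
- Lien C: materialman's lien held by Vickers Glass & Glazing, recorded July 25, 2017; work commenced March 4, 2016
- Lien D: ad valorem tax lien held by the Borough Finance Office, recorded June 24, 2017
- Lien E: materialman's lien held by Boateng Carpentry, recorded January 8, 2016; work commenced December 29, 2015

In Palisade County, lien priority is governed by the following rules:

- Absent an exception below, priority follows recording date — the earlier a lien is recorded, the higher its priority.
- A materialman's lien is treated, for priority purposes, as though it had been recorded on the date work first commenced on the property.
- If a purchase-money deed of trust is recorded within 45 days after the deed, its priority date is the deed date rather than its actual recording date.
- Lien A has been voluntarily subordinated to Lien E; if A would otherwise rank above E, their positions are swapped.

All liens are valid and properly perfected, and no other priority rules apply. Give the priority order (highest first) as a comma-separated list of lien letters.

E, A, C, D, B

Adjusting effective dates: B's effective date is the deed date, January 6, 2018; C's effective date is March 4, 2016, when work began; E's effective date is December 29, 2015, when work began.
By effective date: E (December 29, 2015), A (January 20, 2016), C (March 4, 2016), D (June 24, 2017), B (January 6, 2018).
Since A is not senior to E, the subordination leaves the order unchanged.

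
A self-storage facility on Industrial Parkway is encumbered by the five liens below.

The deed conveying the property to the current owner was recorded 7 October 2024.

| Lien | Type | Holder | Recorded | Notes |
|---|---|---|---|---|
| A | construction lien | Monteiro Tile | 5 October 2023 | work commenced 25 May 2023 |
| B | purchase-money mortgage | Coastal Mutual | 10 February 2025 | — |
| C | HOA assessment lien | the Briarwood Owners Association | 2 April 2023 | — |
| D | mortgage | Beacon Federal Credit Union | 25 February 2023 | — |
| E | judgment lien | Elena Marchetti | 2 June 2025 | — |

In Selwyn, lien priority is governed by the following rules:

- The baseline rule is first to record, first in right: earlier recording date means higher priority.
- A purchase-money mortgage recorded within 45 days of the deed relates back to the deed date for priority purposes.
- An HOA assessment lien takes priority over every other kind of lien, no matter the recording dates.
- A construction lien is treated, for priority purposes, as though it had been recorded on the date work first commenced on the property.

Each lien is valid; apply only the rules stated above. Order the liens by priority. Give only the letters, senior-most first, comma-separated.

First, effective dates: A is treated as recorded 25 May 2023, the work-commencement date; B was recorded 126 days after the deed, outside the 45-day window, so it keeps its recording date.
C is an HOA assessment lien and takes priority over every other lien.
Remaining liens by effective date: D (25 February 2023), A (25 May 2023), B (10 February 2025), E (2 June 2025).

C, D, A, B, E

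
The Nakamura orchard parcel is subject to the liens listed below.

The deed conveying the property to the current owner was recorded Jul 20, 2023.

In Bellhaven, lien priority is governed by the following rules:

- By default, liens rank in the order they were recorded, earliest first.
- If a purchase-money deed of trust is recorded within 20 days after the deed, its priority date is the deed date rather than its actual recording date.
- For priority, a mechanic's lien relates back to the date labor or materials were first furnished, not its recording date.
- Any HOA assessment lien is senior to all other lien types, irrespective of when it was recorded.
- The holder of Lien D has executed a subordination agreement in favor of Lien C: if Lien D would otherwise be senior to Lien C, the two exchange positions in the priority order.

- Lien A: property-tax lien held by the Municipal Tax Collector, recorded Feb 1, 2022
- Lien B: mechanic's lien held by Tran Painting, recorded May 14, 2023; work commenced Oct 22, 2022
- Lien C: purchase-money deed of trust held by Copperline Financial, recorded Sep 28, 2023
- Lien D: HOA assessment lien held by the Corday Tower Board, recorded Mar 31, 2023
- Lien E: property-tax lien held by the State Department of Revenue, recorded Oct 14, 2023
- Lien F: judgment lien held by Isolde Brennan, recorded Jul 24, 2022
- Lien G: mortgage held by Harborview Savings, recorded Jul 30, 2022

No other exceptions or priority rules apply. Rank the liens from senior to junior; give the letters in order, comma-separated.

Effective dates after the stated exceptions: B's effective date is Oct 22, 2022, when work began; C was recorded 70 days after the deed, outside the 20-day window, so it keeps its recording date.
D is an HOA assessment lien and takes priority over every other lien.
Ordering the rest by effective date: A (Feb 1, 2022), F (Jul 24, 2022), G (Jul 30, 2022), B (Oct 22, 2022), C (Sep 28, 2023), E (Oct 14, 2023).
D is senior to C before the subordination, so the two trade places.

C, A, F, G, B, D, E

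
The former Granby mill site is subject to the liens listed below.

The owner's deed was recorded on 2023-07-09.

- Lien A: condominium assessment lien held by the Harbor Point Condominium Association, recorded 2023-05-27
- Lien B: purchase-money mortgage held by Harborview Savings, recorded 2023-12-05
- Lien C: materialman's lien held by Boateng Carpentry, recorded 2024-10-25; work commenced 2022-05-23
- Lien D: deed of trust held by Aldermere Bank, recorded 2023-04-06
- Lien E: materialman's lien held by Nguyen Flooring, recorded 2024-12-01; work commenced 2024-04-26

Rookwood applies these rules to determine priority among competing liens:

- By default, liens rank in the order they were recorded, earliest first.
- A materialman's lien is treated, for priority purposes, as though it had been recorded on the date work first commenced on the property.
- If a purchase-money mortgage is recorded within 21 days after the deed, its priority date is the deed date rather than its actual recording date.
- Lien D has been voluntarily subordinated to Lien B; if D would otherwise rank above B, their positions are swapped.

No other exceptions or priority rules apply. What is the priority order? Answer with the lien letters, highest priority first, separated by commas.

C, B, A, D, E

Adjusting effective dates: B was recorded 149 days after the deed, outside the 21-day window, so it keeps its recording date; C relates back to 2022-05-23 (work commenced); E's effective date is 2024-04-26, when work began.
Sorted by effective date: C (2022-05-23), D (2023-04-06), A (2023-05-27), B (2023-12-05), E (2024-04-26).
Because D would otherwise rank above B, the subordination swaps them.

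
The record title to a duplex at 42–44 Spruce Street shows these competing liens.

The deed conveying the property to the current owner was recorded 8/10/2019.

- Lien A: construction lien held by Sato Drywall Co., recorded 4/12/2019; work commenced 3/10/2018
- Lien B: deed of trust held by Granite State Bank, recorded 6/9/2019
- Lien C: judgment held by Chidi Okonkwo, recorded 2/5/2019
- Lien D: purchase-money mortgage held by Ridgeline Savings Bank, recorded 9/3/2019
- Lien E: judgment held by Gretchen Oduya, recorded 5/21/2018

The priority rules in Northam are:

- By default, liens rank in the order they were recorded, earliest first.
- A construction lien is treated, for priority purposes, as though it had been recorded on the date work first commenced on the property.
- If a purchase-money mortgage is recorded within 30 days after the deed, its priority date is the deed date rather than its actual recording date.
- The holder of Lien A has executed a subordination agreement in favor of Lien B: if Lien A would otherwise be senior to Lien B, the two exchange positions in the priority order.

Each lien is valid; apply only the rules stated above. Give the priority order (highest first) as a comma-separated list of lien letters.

First, effective dates: A relates back to 3/10/2018 (work commenced); D was recorded within the 30-day window, so its effective date is the deed date 8/10/2019.
Ordering by effective date: A (3/10/2018), E (5/21/2018), C (2/5/2019), B (6/9/2019), D (8/10/2019).
The subordination applies — A was senior to B — so A and B swap.

B, E, C, A, D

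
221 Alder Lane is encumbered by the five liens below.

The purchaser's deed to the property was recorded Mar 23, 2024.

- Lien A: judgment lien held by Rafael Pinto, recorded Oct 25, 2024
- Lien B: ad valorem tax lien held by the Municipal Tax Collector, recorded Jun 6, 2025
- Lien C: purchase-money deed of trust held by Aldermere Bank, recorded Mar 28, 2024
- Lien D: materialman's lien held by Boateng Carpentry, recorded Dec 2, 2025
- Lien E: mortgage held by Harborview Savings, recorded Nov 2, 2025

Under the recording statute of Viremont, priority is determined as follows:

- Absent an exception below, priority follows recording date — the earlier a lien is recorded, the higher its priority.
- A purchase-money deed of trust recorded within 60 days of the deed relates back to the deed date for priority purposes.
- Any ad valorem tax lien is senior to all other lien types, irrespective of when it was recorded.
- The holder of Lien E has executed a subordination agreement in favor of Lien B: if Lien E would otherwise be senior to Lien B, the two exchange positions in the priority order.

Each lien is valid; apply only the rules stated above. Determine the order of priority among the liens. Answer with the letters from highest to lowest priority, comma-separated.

Effective dates: C's effective date is the deed date, Mar 23, 2024.
As an ad valorem tax lien, B is senior to every other lien.
Ordering the rest by effective date: C (Mar 23, 2024), A (Oct 25, 2024), E (Nov 2, 2025), D (Dec 2, 2025).
E is already junior to B, so the subordination agreement changes nothing.

B, C, A, E, D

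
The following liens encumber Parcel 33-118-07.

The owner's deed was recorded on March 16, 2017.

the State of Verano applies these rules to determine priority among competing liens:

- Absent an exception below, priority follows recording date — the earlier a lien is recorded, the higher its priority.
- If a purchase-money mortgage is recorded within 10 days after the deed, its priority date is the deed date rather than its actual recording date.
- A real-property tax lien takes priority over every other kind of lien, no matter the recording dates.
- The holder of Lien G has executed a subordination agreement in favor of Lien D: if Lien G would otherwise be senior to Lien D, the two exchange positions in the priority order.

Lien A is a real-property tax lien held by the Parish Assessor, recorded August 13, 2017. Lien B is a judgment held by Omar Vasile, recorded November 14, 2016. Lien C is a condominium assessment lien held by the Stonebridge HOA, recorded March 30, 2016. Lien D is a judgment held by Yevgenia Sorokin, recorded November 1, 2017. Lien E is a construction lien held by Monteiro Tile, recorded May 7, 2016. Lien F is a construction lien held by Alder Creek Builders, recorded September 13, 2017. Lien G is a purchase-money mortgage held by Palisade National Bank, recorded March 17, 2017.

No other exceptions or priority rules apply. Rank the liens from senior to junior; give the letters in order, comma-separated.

A, C, E, B, D, F, G

Adjusting effective dates: G relates back to the deed date March 16, 2017.
A, as a real-property tax lien, has superpriority and ranks first.
The other liens, earliest effective date first: C (March 30, 2016), E (May 7, 2016), B (November 14, 2016), G (March 16, 2017), F (September 13, 2017), D (November 1, 2017).
Because G would otherwise rank above D, the subordination swaps them.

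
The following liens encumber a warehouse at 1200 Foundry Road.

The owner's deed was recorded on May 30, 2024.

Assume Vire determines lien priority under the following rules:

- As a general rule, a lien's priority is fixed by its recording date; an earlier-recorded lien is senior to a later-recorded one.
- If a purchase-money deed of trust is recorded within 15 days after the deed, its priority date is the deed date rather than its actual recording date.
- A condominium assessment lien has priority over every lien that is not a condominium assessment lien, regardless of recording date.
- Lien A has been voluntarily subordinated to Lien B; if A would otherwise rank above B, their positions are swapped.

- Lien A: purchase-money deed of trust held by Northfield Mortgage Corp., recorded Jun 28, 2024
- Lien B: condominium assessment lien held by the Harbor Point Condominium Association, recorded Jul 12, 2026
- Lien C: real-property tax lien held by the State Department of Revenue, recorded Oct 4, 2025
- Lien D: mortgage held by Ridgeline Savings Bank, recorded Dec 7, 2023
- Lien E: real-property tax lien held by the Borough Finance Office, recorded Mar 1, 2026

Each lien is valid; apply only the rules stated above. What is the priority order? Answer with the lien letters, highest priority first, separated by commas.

B, D, A, C, E

First, effective dates: A was recorded 29 days after the deed — beyond 15 days — so no relation-back applies.
B is a condominium assessment lien and takes priority over every other lien.
Ordering the rest by effective date: D (Dec 7, 2023), A (Jun 28, 2024), C (Oct 4, 2025), E (Mar 1, 2026).
Since A is not senior to B, the subordination leaves the order unchanged.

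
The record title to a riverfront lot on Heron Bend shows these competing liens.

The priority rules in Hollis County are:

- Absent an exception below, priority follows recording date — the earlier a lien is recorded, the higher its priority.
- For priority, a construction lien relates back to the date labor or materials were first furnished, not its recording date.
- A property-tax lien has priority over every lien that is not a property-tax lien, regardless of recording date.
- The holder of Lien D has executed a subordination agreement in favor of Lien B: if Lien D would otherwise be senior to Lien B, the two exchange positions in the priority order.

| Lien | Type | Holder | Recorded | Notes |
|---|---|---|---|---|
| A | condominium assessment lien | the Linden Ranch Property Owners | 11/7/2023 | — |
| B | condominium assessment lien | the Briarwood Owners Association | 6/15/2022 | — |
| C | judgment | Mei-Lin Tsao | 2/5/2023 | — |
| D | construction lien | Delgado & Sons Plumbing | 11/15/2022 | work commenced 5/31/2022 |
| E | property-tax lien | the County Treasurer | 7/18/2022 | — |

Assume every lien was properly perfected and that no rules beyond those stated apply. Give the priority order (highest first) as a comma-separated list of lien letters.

Effective dates: D's effective date is 5/31/2022, when work began.
E is a property-tax lien and takes priority over every other lien.
Remaining liens by effective date: D (5/31/2022), B (6/15/2022), C (2/5/2023), A (11/7/2023).
Because D would otherwise rank above B, the subordination swaps them.

E, B, D, C, A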